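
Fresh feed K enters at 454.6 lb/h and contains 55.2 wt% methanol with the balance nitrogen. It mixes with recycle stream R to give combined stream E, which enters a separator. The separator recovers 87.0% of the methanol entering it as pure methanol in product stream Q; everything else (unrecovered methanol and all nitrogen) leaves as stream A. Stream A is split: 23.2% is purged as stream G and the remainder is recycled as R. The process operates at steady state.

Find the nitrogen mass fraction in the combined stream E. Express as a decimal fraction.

nitrogen enters only via K and leaves only via the purge: 454.6×0.448 = 0.232×(nitrogen in A), and the separator passes all nitrogen, so nitrogen in E = nitrogen in A = 877.85 lb/h.
methanol in E: m_A = 454.6×0.552 + (1−0.232)·(1−0.870)·m_A, so m_A = 250.94/0.9002 = 278.77 lb/h.
E = 278.77 + 877.85 = 1156.6 lb/h.
nitrogen fraction in E = 877.85/1156.6 = 0.7590.

0.7590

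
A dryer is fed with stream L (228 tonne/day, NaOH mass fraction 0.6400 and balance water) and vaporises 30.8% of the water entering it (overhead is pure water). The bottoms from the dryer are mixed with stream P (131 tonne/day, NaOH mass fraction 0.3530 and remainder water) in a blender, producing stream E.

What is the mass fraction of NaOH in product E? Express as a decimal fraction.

0.5758

Vapour removed = 0.308×0.360×228 = 25.281 tonne/day; concentrate = 202.72 tonne/day.
NaOH reaching the mixer = 145.92 (from concentrate) + 131×0.353 = 192.16 tonne/day.
Product flow = 202.72 + 131 = 333.72 tonne/day; NaOH fraction = 0.5758.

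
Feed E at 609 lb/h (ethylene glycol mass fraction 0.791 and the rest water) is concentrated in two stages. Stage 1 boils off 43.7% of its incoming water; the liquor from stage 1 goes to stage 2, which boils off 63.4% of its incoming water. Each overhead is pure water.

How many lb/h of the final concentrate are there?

507.9 lb/h

water in feed = 609×0.209 = 127.28 lb/h.
After stage 1: water left = (1−0.437)×127.28 = 71.659; stream total = 553.38 lb/h.
After stage 2: water left = (1−0.634)×71.659 = 26.227; final concentrate = 507.95 lb/h.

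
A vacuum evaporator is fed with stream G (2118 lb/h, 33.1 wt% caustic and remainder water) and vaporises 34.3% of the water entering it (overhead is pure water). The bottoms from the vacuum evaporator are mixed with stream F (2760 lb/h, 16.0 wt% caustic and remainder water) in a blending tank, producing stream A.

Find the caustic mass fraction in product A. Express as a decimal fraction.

0.260

Vapour removed = 0.343×0.669×2118 = 486.01 lb/h; concentrate = 1632 lb/h.
caustic reaching the mixer = 701.06 (from concentrate) + 2760×0.160 = 1142.7 lb/h.
Product flow = 1632 + 2760 = 4392 lb/h; caustic fraction = 0.260.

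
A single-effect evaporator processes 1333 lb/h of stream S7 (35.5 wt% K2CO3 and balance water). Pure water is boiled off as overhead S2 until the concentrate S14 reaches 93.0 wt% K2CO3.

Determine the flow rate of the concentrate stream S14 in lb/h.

K2CO3 is conserved: 1333×0.355 = 473.21 lb/h all reports to the concentrate.
Concentrate = 473.21/(target fraction) = 508.83 lb/h.

508.8 lb/h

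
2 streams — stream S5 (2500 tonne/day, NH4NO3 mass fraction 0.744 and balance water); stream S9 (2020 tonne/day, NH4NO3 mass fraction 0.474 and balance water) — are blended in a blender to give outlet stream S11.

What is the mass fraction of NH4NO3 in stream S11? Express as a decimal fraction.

Total flow out = 2500 + 2020 = 4520 tonne/day.
NH4NO3 in = 2500×0.744 + 2020×0.474 = 2817.5 tonne/day.
NH4NO3 mass fraction in S11 = 2817.5/4520 = 0.623.

0.623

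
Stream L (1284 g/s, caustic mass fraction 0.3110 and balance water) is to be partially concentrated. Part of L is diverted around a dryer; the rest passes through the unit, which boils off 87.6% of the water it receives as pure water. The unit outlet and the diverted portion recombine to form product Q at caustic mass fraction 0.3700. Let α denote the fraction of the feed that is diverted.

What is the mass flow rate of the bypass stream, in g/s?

All 1284×0.311 = 399.32 g/s of caustic reaches Q, so Q = 399.32/0.370 = 1079.3 g/s and vapour = 204.75 g/s.
The evaporator receives (1−α)·1284 of feed at 0.689 water and removes 0.876 of that water:
0.876×0.689×(1−α)×1284 = 204.75
(1−α) = 204.75/774.98 = 0.2642;  α = 0.7358.
Bypass flow = 0.7358×1284 = 944.77 g/s.

944.8 g/s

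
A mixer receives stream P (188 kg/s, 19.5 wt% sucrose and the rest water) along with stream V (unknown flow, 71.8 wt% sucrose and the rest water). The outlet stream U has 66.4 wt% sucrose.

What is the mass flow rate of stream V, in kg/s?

1633 kg/s

Let V be the unknown flow. Total out = 188 + V.
sucrose balance: 36.66 + 0.718·V = 0.664·(188 + V)
(0.718 − 0.664)·V = 0.664×188 − 36.66 = 88.172
V = 88.172 / 0.054 = 1632.8 kg/s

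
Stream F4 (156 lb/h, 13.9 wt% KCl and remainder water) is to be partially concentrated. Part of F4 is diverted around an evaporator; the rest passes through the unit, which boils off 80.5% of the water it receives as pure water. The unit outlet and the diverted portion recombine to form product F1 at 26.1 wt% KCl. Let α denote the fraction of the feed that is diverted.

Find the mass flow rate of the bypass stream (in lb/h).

50.79 lb/h

All 156×0.139 = 21.684 lb/h of KCl reaches F1, so F1 = 21.684/0.261 = 83.08 lb/h and vapour = 72.92 lb/h.
The evaporator receives (1−α)·156 of feed at 0.861 water and removes 0.805 of that water:
0.805×0.861×(1−α)×156 = 72.92
(1−α) = 72.92/108.12 = 0.6744;  α = 0.3256.
Bypass flow = 0.3256×156 = 50.793 lb/h.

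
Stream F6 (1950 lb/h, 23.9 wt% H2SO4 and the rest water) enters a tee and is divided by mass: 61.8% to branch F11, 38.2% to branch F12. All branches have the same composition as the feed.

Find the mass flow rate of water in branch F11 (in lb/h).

917.1 lb/h

Branch F11 total = 0.618×1950 = 1205.1 lb/h.
water in F11 = 0.761×1205.1 = 917.08 lb/h.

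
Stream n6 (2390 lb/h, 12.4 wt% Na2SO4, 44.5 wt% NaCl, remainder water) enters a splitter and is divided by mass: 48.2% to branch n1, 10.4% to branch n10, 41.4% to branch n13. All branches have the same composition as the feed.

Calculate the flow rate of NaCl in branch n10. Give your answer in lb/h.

110.6 lb/h

Branch n10 total = 0.104×2390 = 248.56 lb/h.
NaCl in n10 = 0.445×248.56 = 110.61 lb/h.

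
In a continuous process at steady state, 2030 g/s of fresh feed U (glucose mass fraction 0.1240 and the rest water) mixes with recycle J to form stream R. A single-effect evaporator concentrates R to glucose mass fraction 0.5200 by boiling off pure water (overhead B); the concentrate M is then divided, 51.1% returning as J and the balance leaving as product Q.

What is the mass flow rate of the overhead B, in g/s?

1546 g/s

Overall glucose balance (none leaves overhead): glucose in fresh feed = glucose in product, i.e. 2030×0.124 = (1−0.511)·M·0.520.
M = 251.72/(0.520×0.489) = 989.93 g/s.
Recycle J = 0.511×989.93 = 505.86 g/s.
Combined feed R = 2030 + 505.86 = 2535.9 g/s.
Overhead B = R − M = 2535.9 − 989.93 = 1545.9 g/s.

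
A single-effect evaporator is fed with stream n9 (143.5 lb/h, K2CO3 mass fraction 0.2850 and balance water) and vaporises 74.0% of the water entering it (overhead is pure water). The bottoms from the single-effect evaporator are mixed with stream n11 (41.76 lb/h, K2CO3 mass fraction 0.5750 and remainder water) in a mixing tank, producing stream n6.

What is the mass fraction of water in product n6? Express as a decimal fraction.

0.4063

Vapour removed = 0.740×0.715×143.5 = 75.926 lb/h; concentrate = 67.574 lb/h.
water reaching the mixer = 26.677 (from concentrate) + 41.76×0.425 = 44.425 lb/h.
Product flow = 67.574 + 41.76 = 109.33 lb/h; water fraction = 0.4063.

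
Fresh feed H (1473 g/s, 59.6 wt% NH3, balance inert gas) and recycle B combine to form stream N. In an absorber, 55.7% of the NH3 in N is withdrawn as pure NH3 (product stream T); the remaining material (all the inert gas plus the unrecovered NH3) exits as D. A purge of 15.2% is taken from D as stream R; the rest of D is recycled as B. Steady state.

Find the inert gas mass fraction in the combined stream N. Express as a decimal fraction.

inert gas enters only via H and leaves only via the purge: 1473×0.404 = 0.152×(inert gas in D), and the absorber passes all inert gas, so inert gas in N = inert gas in D = 3915.1 g/s.
NH3 in N: m_A = 1473×0.596 + (1−0.152)·(1−0.557)·m_A, so m_A = 877.91/0.6243 = 1406.1 g/s.
N = 1406.1 + 3915.1 = 5321.2 g/s.
inert gas fraction in N = 3915.1/5321.2 = 0.736.

0.736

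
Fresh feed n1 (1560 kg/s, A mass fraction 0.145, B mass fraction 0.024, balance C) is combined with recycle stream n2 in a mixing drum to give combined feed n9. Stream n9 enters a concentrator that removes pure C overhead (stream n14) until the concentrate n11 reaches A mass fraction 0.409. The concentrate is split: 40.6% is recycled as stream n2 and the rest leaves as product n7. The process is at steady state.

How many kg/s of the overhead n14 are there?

Overall A balance (none leaves overhead): A in fresh feed = A in product, i.e. 1560×0.145 = (1−0.406)·n11·0.409.
n11 = 226.2/(0.409×0.594) = 931.07 kg/s.
Recycle n2 = 0.406×931.07 = 378.01 kg/s.
Combined feed n9 = 1560 + 378.01 = 1938 kg/s.
Overhead n14 = n9 − n11 = 1938 − 931.07 = 1006.9 kg/s.

1007 kg/s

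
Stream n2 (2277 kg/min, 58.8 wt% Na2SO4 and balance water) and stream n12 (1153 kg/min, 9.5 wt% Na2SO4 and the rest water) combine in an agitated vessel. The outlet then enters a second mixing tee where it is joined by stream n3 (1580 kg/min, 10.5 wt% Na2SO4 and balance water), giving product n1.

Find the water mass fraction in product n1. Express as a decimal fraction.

Overall, product flow = 5010 kg/min.
water in = 2277×0.412 + 1153×0.905 + 1580×0.895 = 3395.7 kg/min.
water fraction in n1 = 0.678.

0.678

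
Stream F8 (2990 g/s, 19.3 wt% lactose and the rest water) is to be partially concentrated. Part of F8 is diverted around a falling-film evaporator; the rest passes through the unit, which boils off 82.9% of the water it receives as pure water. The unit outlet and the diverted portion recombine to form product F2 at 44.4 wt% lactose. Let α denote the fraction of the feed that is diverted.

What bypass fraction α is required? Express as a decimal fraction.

0.155

All 2990×0.193 = 577.07 g/s of lactose reaches F2, so F2 = 577.07/0.444 = 1299.7 g/s and vapour = 1690.3 g/s.
The evaporator receives (1−α)·2990 of feed at 0.807 water and removes 0.829 of that water:
0.829×0.807×(1−α)×2990 = 1690.3
(1−α) = 1690.3/2000.3 = 0.8450;  α = 0.1550.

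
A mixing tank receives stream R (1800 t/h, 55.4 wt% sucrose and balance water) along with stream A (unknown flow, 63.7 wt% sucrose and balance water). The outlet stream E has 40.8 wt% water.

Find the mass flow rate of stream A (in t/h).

1520 t/h

Let A be the unknown flow. Total out = 1800 + A.
water balance: 802.8 + 0.363·A = 0.408·(1800 + A)
(0.363 − 0.408)·A = 0.408×1800 − 802.8 = -68.4
A = -68.4 / -0.045 = 1520 t/h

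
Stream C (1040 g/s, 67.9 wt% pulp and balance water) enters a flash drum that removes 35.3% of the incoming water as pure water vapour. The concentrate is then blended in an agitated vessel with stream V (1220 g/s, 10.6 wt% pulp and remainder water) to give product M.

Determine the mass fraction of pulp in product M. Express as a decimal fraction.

Vapour removed = 0.353×0.321×1040 = 117.85 g/s; concentrate = 922.15 g/s.
pulp reaching the mixer = 706.16 (from concentrate) + 1220×0.106 = 835.48 g/s.
Product flow = 922.15 + 1220 = 2142.2 g/s; pulp fraction = 0.390.

0.390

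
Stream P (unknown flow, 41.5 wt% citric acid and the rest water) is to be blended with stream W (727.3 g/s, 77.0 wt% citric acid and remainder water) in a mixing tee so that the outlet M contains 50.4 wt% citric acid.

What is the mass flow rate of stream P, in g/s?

Let P be the unknown flow. Total out = 727.3 + P.
citric acid balance: 560.02 + 0.415·P = 0.504·(727.3 + P)
(0.415 − 0.504)·P = 0.504×727.3 − 560.02 = -193.46
P = -193.46 / -0.089 = 2173.7 g/s

2174 g/s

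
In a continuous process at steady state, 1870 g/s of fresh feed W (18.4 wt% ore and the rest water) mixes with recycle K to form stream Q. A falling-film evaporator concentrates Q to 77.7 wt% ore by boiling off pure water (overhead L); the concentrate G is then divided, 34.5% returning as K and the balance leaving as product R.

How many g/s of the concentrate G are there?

Overall ore balance (none leaves overhead): ore in fresh feed = ore in product, i.e. 1870×0.184 = (1−0.345)·G·0.777.
G = 344.08/(0.777×0.655) = 676.08 g/s.

676.1 g/s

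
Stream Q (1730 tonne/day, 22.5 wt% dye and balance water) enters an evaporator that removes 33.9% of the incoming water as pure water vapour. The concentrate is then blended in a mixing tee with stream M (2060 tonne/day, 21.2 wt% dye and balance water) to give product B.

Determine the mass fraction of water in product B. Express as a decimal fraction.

Vapour removed = 0.339×0.775×1730 = 454.51 tonne/day; concentrate = 1275.5 tonne/day.
water reaching the mixer = 886.24 (from concentrate) + 2060×0.788 = 2509.5 tonne/day.
Product flow = 1275.5 + 2060 = 3335.5 tonne/day; water fraction = 0.752.

0.752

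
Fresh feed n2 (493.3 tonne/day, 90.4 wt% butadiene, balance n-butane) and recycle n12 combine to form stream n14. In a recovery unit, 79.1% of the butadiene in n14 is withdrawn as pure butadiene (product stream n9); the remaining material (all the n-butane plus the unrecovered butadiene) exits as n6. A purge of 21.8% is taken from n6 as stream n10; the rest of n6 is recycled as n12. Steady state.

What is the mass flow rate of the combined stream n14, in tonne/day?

750.3 tonne/day

n-butane enters only via n2 and leaves only via the purge: 493.3×0.096 = 0.218×(n-butane in n6), and the recovery unit passes all n-butane, so n-butane in n14 = n-butane in n6 = 217.23 tonne/day.
butadiene in n14: m_A = 493.3×0.904 + (1−0.218)·(1−0.791)·m_A, so m_A = 445.94/0.8366 = 533.07 tonne/day.
n14 = 533.07 + 217.23 = 750.3 tonne/day.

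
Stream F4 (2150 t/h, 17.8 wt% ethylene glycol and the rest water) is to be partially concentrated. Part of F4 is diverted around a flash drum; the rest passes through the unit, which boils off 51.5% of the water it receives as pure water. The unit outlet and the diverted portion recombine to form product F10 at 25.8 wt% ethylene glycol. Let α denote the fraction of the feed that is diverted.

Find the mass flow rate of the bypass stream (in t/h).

All 2150×0.178 = 382.7 t/h of ethylene glycol reaches F10, so F10 = 382.7/0.258 = 1483.3 t/h and vapour = 666.67 t/h.
The evaporator receives (1−α)·2150 of feed at 0.822 water and removes 0.515 of that water:
0.515×0.822×(1−α)×2150 = 666.67
(1−α) = 666.67/910.16 = 0.7325;  α = 0.2675.
Bypass flow = 0.2675×2150 = 575.18 t/h.

575.2 t/h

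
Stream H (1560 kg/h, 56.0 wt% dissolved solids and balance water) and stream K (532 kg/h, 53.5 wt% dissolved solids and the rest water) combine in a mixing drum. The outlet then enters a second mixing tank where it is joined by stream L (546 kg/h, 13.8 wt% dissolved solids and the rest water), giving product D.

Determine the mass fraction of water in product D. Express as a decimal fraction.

0.532

Overall, product flow = 2638 kg/h.
water in = 1560×0.440 + 532×0.465 + 546×0.862 = 1404.4 kg/h.
water fraction in D = 0.532.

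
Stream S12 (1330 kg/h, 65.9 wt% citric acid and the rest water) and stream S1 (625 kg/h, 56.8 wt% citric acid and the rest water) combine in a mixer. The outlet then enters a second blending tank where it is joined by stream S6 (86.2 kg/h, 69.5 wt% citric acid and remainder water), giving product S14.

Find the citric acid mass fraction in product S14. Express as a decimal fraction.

0.6327

Overall, product flow = 2041.2 kg/h.
citric acid in = 1330×0.659 + 625×0.568 + 86.2×0.695 = 1291.4 kg/h.
citric acid fraction in S14 = 0.6327.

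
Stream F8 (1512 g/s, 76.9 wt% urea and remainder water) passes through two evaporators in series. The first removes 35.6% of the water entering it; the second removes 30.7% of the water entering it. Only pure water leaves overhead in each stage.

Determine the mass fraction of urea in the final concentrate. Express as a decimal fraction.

water in feed = 1512×0.231 = 349.27 g/s.
After stage 1: water left = (1−0.356)×349.27 = 224.93; stream total = 1387.7 g/s.
After stage 2: water left = (1−0.307)×224.93 = 155.88; final concentrate = 1318.6 g/s.
urea fraction = 1162.7/1318.6 = 0.882.

0.882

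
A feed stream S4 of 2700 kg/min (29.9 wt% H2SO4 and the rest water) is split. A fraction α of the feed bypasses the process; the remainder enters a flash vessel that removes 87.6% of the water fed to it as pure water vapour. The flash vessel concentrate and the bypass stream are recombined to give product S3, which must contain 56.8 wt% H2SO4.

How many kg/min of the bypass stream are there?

All 2700×0.299 = 807.3 kg/min of H2SO4 reaches S3, so S3 = 807.3/0.568 = 1421.3 kg/min and vapour = 1278.7 kg/min.
The evaporator receives (1−α)·2700 of feed at 0.701 water and removes 0.876 of that water:
0.876×0.701×(1−α)×2700 = 1278.7
(1−α) = 1278.7/1658 = 0.7712;  α = 0.2288.
Bypass flow = 0.2288×2700 = 617.69 kg/min.

617.7 kg/min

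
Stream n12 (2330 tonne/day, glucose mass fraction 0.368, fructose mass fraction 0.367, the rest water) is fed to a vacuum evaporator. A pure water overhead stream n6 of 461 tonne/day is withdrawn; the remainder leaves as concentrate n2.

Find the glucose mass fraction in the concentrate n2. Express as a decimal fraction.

0.459

glucose is not removed: 2330×0.368 = 857.44 tonne/day of glucose enters n2.
Concentrate = 2330 − 461 = 1869 tonne/day.
Mass fraction = 857.44/1869 = 0.459.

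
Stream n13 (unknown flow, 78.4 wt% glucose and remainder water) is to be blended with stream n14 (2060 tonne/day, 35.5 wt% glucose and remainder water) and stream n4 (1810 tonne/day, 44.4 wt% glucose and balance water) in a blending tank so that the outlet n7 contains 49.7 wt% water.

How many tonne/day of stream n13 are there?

Let n13 be the unknown flow. Total out = 3870 + n13.
water balance: 2335.1 + 0.216·n13 = 0.497·(3870 + n13)
(0.216 − 0.497)·n13 = 0.497×3870 − 2335.1 = -411.67
n13 = -411.67 / -0.281 = 1465 tonne/day

1465 tonne/day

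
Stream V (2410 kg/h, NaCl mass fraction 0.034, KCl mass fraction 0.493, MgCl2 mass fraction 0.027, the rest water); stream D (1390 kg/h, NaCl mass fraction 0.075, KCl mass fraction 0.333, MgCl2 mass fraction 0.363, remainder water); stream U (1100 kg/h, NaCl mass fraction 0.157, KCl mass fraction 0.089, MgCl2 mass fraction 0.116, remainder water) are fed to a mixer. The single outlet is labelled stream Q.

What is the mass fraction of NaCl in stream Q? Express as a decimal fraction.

0.073

Total flow out = 2410 + 1390 + 1100 = 4900 kg/h.
NaCl in = 2410×0.034 + 1390×0.075 + 1100×0.157 = 358.89 kg/h.
NaCl mass fraction in Q = 358.89/4900 = 0.073.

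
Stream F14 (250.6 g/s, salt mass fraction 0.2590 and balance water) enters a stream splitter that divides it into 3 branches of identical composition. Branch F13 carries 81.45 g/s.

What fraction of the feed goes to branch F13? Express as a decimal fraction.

0.325

Fraction to F13 = 81.45/250.6 = 0.3250.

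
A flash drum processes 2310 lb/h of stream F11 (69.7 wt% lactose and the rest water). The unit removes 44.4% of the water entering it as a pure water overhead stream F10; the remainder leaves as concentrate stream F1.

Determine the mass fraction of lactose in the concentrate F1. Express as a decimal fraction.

lactose is not removed: 2310×0.697 = 1610.1 lb/h of lactose enters F1.
water entering = 2310×0.303 = 699.93 lb/h; overhead removed = 0.444×699.93 = 310.77 lb/h.
Concentrate = 2310 − 310.77 = 1999.2 lb/h.
Mass fraction = 1610.1/1999.2 = 0.805.

0.805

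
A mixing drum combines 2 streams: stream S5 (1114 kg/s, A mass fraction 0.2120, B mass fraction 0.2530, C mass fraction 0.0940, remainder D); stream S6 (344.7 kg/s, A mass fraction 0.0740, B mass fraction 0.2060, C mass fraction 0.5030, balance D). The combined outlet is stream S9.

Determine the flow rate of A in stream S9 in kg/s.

261.7 kg/s

A out = A in = 1114×0.212 + 344.7×0.074 = 261.68 kg/s.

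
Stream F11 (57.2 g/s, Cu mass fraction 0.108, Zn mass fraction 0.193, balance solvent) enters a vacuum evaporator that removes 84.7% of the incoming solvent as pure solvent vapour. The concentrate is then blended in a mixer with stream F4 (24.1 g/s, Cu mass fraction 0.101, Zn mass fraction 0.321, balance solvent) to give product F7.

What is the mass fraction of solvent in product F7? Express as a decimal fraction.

0.423

Vapour removed = 0.847×0.699×57.2 = 33.865 g/s; concentrate = 23.335 g/s.
solvent reaching the mixer = 6.1174 (from concentrate) + 24.1×0.578 = 20.047 g/s.
Product flow = 23.335 + 24.1 = 47.435 g/s; solvent fraction = 0.423.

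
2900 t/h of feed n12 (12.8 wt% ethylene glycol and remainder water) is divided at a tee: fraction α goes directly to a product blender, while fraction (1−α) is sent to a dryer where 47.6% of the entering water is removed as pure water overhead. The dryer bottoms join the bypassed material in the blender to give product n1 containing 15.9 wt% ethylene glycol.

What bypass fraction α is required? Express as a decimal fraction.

0.530

All 2900×0.128 = 371.2 t/h of ethylene glycol reaches n1, so n1 = 371.2/0.159 = 2334.6 t/h and vapour = 565.41 t/h.
The evaporator receives (1−α)·2900 of feed at 0.872 water and removes 0.476 of that water:
0.476×0.872×(1−α)×2900 = 565.41
(1−α) = 565.41/1203.7 = 0.4697;  α = 0.5303.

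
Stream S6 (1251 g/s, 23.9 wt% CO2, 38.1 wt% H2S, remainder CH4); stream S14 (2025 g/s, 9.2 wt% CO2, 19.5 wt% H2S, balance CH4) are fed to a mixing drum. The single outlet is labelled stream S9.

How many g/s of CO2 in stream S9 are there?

485.3 g/s

CO2 out = CO2 in = 1251×0.239 + 2025×0.092 = 485.29 g/s.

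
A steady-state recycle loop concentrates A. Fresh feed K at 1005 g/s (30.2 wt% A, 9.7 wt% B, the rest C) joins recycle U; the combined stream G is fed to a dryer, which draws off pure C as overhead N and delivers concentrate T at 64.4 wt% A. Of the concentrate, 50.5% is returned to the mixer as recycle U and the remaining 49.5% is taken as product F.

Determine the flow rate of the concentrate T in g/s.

952.1 g/s

Overall A balance (none leaves overhead): A in fresh feed = A in product, i.e. 1005×0.302 = (1−0.505)·T·0.644.
T = 303.51/(0.644×0.495) = 952.1 g/s.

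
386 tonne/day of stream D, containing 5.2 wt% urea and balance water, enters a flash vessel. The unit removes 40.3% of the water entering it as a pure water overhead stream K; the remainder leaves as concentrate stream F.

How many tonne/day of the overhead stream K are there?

147.5 tonne/day

water entering = 386×0.948 = 365.93 tonne/day; overhead removed = 0.403×365.93 = 147.47 tonne/day.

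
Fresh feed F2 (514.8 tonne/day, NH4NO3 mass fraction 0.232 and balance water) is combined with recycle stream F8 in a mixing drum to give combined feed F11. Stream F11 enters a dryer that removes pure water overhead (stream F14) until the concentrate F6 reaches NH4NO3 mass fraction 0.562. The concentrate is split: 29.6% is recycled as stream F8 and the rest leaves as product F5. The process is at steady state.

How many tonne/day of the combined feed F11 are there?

604.2 tonne/day

Overall NH4NO3 balance (none leaves overhead): NH4NO3 in fresh feed = NH4NO3 in product, i.e. 514.8×0.232 = (1−0.296)·F6·0.562.
F6 = 119.43/(0.562×0.704) = 301.87 tonne/day.
Recycle F8 = 0.296×301.87 = 89.353 tonne/day.
Combined feed F11 = 514.8 + 89.353 = 604.15 tonne/day.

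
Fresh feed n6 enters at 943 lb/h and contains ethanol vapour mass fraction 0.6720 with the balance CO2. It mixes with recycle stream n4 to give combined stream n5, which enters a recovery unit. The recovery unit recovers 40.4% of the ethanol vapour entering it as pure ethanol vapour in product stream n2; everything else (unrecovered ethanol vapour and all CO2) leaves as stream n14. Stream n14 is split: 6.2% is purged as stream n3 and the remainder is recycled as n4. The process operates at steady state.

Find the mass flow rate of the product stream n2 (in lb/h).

ethanol vapour in n5: m_A = 943×0.672 + (1−0.062)·(1−0.404)·m_A, so m_A = 633.7/0.4410 = 1437.1 lb/h.
Product n2 = 0.404×1437.1 = 580.59 lb/h.

580.6 lb/h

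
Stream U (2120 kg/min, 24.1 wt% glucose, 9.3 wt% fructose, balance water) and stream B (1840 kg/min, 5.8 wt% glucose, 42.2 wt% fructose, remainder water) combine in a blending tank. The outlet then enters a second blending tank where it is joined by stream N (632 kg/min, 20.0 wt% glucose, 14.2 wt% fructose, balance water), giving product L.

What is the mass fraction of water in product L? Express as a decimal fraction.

Overall, product flow = 4592 kg/min.
water in = 2120×0.666 + 1840×0.520 + 632×0.658 = 2784.6 kg/min.
water fraction in L = 0.6064.

0.6064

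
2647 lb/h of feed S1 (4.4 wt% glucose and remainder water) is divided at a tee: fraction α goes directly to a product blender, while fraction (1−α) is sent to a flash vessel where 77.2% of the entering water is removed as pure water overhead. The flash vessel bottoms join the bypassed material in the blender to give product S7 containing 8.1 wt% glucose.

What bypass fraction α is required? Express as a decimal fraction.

All 2647×0.044 = 116.47 lb/h of glucose reaches S7, so S7 = 116.47/0.081 = 1437.9 lb/h and vapour = 1209.1 lb/h.
The evaporator receives (1−α)·2647 of feed at 0.956 water and removes 0.772 of that water:
0.772×0.956×(1−α)×2647 = 1209.1
(1−α) = 1209.1/1953.6 = 0.6189;  α = 0.3811.

0.381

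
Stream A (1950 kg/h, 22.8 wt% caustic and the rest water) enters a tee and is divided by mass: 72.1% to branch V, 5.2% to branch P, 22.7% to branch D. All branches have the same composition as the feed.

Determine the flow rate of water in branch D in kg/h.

341.7 kg/h

Branch D total = 0.227×1950 = 442.65 kg/h.
water in D = 0.772×442.65 = 341.73 kg/h.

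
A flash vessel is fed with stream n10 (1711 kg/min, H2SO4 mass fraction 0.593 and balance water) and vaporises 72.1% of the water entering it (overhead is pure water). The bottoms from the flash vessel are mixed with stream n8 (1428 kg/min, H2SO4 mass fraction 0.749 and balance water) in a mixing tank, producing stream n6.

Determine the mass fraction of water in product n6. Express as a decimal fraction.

0.210

Vapour removed = 0.721×0.407×1711 = 502.09 kg/min; concentrate = 1208.9 kg/min.
water reaching the mixer = 194.29 (from concentrate) + 1428×0.251 = 552.72 kg/min.
Product flow = 1208.9 + 1428 = 2636.9 kg/min; water fraction = 0.210.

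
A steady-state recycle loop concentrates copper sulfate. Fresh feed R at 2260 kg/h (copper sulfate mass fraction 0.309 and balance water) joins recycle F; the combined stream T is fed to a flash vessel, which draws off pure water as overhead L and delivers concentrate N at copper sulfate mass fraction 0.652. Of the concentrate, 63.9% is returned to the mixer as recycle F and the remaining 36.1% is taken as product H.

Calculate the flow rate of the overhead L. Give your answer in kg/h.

Overall copper sulfate balance (none leaves overhead): copper sulfate in fresh feed = copper sulfate in product, i.e. 2260×0.309 = (1−0.639)·N·0.652.
N = 698.34/(0.652×0.361) = 2967 kg/h.
Recycle F = 0.639×2967 = 1895.9 kg/h.
Combined feed T = 2260 + 1895.9 = 4155.9 kg/h.
Overhead L = T − N = 4155.9 − 2967 = 1188.9 kg/h.

1189 kg/h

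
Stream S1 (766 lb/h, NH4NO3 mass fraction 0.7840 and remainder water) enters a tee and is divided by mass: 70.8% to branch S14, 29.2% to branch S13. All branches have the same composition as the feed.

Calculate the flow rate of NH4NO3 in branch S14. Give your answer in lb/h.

Branch S14 total = 0.708×766 = 542.33 lb/h.
NH4NO3 in S14 = 0.784×542.33 = 425.19 lb/h.

425.2 lb/h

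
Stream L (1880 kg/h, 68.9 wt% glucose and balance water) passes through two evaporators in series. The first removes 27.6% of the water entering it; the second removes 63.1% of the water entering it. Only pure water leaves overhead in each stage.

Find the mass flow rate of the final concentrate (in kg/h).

1452 kg/h

water in feed = 1880×0.311 = 584.68 kg/h.
After stage 1: water left = (1−0.276)×584.68 = 423.31; stream total = 1718.6 kg/h.
After stage 2: water left = (1−0.631)×423.31 = 156.2; final concentrate = 1451.5 kg/h.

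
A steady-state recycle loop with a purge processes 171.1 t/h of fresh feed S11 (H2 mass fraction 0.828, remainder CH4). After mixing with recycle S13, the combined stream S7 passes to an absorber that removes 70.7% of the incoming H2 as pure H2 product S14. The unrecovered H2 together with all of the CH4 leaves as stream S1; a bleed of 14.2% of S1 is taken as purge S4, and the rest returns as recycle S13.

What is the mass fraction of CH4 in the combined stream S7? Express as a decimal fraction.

CH4 enters only via S11 and leaves only via the purge: 171.1×0.172 = 0.142×(CH4 in S1), and the absorber passes all CH4, so CH4 in S7 = CH4 in S1 = 207.25 t/h.
H2 in S7: m_A = 171.1×0.828 + (1−0.142)·(1−0.707)·m_A, so m_A = 141.67/0.7486 = 189.25 t/h.
S7 = 189.25 + 207.25 = 396.49 t/h.
CH4 fraction in S7 = 207.25/396.49 = 0.523.

0.523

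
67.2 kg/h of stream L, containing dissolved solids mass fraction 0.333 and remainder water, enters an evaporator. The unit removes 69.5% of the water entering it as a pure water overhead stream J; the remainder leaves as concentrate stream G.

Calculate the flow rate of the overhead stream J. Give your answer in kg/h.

water entering = 67.2×0.667 = 44.822 kg/h; overhead removed = 0.695×44.822 = 31.152 kg/h.

31.15 kg/h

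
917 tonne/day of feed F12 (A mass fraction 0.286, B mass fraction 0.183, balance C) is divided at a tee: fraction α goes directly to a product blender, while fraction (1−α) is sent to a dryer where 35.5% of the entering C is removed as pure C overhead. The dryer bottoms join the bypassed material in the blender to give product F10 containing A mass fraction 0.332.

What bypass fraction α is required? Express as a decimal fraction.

0.265

All 917×0.286 = 262.26 tonne/day of A reaches F10, so F10 = 262.26/0.332 = 789.95 tonne/day and vapour = 127.05 tonne/day.
The evaporator receives (1−α)·917 of feed at 0.531 C and removes 0.355 of that C:
0.355×0.531×(1−α)×917 = 127.05
(1−α) = 127.05/172.86 = 0.7350;  α = 0.2650.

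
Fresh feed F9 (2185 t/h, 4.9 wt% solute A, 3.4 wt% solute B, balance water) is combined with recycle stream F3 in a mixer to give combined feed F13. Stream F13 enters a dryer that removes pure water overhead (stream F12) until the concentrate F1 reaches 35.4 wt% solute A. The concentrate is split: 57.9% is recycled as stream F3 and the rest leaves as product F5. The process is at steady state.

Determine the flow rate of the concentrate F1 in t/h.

Overall solute A balance (none leaves overhead): solute A in fresh feed = solute A in product, i.e. 2185×0.049 = (1−0.579)·F1·0.354.
F1 = 107.06/(0.354×0.421) = 718.39 t/h.

718.4 t/h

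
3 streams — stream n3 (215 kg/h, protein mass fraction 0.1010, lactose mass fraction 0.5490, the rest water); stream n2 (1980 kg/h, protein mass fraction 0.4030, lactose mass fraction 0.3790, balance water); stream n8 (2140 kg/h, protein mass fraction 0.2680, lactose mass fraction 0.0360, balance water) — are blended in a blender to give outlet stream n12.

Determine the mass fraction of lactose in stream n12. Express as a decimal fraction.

Total flow out = 215 + 1980 + 2140 = 4335 kg/h.
lactose in = 215×0.549 + 1980×0.379 + 2140×0.036 = 945.5 kg/h.
lactose mass fraction in n12 = 945.5/4335 = 0.2181.

0.2181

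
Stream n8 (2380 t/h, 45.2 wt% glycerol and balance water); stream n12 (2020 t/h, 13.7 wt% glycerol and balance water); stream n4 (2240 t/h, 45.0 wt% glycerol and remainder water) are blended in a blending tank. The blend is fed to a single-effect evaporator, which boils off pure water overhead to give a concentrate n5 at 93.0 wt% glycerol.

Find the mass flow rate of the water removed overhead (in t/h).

glycerol entering = 2380×0.452 + 2020×0.137 + 2240×0.450 = 2360.5 t/h.
All glycerol reports to n5, so n5 = 2360.5/0.930 = 2538.2 t/h.
Total feed = 6640 t/h; overhead = 6640 − 2538.2 = 4101.8 t/h.

4102 t/h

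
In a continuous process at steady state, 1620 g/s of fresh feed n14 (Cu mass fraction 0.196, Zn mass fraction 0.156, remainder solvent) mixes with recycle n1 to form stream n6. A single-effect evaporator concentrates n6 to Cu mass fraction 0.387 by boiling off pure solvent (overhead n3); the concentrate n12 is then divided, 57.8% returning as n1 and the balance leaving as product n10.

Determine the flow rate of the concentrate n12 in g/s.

1944 g/s

Overall Cu balance (none leaves overhead): Cu in fresh feed = Cu in product, i.e. 1620×0.196 = (1−0.578)·n12·0.387.
n12 = 317.52/(0.387×0.422) = 1944.2 g/s.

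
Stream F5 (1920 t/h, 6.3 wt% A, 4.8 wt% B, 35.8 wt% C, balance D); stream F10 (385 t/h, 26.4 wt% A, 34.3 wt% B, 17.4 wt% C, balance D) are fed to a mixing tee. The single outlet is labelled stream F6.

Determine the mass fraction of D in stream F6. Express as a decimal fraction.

Total flow out = 1920 + 385 = 2305 t/h.
D in = 1920×0.531 + 385×0.219 = 1103.8 t/h.
D mass fraction in F6 = 1103.8/2305 = 0.479.

0.479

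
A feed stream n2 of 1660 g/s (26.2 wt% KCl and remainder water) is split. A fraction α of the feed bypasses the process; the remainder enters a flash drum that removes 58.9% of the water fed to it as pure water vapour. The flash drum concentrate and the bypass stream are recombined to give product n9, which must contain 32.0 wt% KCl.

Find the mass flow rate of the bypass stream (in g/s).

All 1660×0.262 = 434.92 g/s of KCl reaches n9, so n9 = 434.92/0.320 = 1359.1 g/s and vapour = 300.88 g/s.
The evaporator receives (1−α)·1660 of feed at 0.738 water and removes 0.589 of that water:
0.589×0.738×(1−α)×1660 = 300.88
(1−α) = 300.88/721.57 = 0.4170;  α = 0.5830.
Bypass flow = 0.5830×1660 = 967.83 g/s.

967.8 g/s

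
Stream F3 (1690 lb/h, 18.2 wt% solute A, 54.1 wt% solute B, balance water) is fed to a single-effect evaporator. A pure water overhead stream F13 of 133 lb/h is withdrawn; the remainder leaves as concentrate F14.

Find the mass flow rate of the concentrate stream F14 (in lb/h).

1557 lb/h

Concentrate = 1690 − 133 = 1557 lb/h.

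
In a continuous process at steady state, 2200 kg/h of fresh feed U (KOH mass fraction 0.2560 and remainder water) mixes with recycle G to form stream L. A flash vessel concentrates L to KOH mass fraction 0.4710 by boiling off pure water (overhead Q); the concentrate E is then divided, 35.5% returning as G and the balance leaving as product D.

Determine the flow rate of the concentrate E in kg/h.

Overall KOH balance (none leaves overhead): KOH in fresh feed = KOH in product, i.e. 2200×0.256 = (1−0.355)·E·0.471.
E = 563.2/(0.471×0.645) = 1853.9 kg/h.

1854 kg/h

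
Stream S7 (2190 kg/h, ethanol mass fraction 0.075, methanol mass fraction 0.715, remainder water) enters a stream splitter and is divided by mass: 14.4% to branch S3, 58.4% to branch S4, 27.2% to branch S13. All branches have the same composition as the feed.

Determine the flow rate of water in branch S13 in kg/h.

125.1 kg/h

Branch S13 total = 0.272×2190 = 595.68 kg/h.
water in S13 = 0.210×595.68 = 125.09 kg/h.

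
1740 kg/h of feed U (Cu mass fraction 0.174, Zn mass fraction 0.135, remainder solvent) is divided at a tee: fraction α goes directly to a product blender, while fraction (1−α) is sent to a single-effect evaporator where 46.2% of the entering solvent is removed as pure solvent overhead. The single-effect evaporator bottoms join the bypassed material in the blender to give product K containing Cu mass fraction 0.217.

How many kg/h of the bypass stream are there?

All 1740×0.174 = 302.76 kg/h of Cu reaches K, so K = 302.76/0.217 = 1395.2 kg/h and vapour = 344.79 kg/h.
The evaporator receives (1−α)·1740 of feed at 0.691 solvent and removes 0.462 of that solvent:
0.462×0.691×(1−α)×1740 = 344.79
(1−α) = 344.79/555.48 = 0.6207;  α = 0.3793.
Bypass flow = 0.3793×1740 = 659.96 kg/h.

660 kg/h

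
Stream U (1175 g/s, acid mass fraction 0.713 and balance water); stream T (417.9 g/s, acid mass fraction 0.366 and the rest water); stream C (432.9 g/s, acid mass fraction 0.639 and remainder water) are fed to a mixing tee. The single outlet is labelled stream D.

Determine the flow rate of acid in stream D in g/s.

acid out = acid in = 1175×0.713 + 417.9×0.366 + 432.9×0.639 = 1267.3 g/s.

1267 g/s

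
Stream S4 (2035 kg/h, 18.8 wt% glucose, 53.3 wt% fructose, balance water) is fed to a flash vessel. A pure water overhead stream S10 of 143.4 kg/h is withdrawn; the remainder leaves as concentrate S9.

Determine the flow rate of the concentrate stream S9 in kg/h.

1892 kg/h

Concentrate = 2035 − 143.4 = 1891.6 kg/h.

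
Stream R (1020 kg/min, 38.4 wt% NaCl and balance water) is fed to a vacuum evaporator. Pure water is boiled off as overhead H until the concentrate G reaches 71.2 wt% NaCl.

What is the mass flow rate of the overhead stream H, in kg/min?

469.9 kg/min

NaCl is conserved: 1020×0.384 = 391.68 kg/min all reports to the concentrate.
Concentrate = 391.68/(target fraction) = 550.11 kg/min.
Overhead = 1020 − 550.11 = 469.89 kg/min.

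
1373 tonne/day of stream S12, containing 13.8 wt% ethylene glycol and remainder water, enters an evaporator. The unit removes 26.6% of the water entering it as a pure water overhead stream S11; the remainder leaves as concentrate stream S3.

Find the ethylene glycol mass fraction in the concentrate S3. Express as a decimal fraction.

0.1791

ethylene glycol is not removed: 1373×0.138 = 189.47 tonne/day of ethylene glycol enters S3.
water entering = 1373×0.862 = 1183.5 tonne/day; overhead removed = 0.266×1183.5 = 314.82 tonne/day.
Concentrate = 1373 − 314.82 = 1058.2 tonne/day.
Mass fraction = 189.47/1058.2 = 0.1791.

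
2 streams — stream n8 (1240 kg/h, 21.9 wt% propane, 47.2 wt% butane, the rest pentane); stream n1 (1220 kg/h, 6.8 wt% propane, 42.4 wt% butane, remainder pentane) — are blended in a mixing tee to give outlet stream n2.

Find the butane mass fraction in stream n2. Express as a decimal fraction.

Total flow out = 1240 + 1220 = 2460 kg/h.
butane in = 1240×0.472 + 1220×0.424 = 1102.6 kg/h.
butane mass fraction in n2 = 1102.6/2460 = 0.448.

0.448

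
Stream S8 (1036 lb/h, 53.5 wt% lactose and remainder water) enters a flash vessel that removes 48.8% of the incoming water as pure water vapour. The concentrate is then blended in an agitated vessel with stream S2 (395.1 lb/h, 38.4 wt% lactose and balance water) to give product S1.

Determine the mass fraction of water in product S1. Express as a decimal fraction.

0.410

Vapour removed = 0.488×0.465×1036 = 235.09 lb/h; concentrate = 800.91 lb/h.
water reaching the mixer = 246.65 (from concentrate) + 395.1×0.616 = 490.03 lb/h.
Product flow = 800.91 + 395.1 = 1196 lb/h; water fraction = 0.410.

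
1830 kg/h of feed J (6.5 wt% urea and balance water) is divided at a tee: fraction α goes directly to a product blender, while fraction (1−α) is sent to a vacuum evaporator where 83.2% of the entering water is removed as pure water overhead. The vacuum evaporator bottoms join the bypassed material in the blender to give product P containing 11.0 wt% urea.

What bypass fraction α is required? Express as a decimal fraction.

All 1830×0.065 = 118.95 kg/h of urea reaches P, so P = 118.95/0.110 = 1081.4 kg/h and vapour = 748.64 kg/h.
The evaporator receives (1−α)·1830 of feed at 0.935 water and removes 0.832 of that water:
0.832×0.935×(1−α)×1830 = 748.64
(1−α) = 748.64/1423.6 = 0.5259;  α = 0.4741.

0.474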